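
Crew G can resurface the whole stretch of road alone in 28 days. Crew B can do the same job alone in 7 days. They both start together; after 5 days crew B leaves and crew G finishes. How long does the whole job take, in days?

In the first 5 days the combined rate is 5/28, so 25/28 of the job is done, leaving 3/28.
After crew B leaves the rate is 1/28 per day; the remaining 3/28 takes 3 days.
Total = 5 + 3 = 8 days.

8 days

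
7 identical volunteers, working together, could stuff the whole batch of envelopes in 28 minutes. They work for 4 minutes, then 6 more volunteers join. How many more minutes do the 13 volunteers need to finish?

168/13 minutes

One volunteer does 1/196 of the job per minute.
After 4 minutes with 7 volunteers, 1/7 is done (6/7 left).
With 13 volunteers the rate is 13/196, so the rest takes 6/7 ÷ 13/196 = 168/13 minutes.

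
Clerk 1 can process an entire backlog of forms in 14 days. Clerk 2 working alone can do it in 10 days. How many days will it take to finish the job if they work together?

35/6 days

Combined rate: 1/14 + 1/10 = (5 + 7)/70 = 12/70 = 6/35 per day.
Time = 1 ÷ (6/35) = 35/6 days.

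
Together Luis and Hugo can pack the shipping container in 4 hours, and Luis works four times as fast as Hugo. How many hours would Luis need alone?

Let Hugo's rate be r; then Luis's rate is 4r, so together (4 + 1)r = 5r = 1/4.
Thus r = 1/20 per hour.
Hugo alone: 20 hours; Luis alone: 5 hours.

5 hours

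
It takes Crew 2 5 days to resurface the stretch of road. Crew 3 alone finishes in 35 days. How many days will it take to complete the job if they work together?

35/8 days

With two workers the combined time is the product over the sum: 5·35/(5+35) = 175/40 = 35/8 days.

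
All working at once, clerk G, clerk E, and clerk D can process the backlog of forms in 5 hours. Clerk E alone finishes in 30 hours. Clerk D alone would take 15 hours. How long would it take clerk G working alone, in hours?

Combined rate is 1/5 per hour.
Known contribution: 1/30 + 1/15 = (1 + 2)/30 = 3/30 = 1/10 per hour.
So clerk G's rate is 1/5 − 1/10 = 1/10, meaning 10 hours alone.

10 hours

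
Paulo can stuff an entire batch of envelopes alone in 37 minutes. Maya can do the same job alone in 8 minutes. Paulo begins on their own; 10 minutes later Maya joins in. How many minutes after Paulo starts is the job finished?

In the first 10 minutes Paulo alone does 10/37 of the job, leaving 27/37.
Once everyone is working, combined rate: 1/37 + 1/8 = (8 + 37)/296 = 45/296 per minute.
Remaining 27/37 at 45/296 per minute takes 24/5 minutes.
Total from the start = 10 + 24/5 = 74/5 minutes.

74/5 minutes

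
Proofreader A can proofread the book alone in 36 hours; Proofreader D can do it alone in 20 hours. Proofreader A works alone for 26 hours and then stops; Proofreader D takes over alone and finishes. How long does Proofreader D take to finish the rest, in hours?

50/9 hours

In 26 hours Proofreader A does 26/36 = 13/18 of the job, leaving 5/18.
Proofreader D works at 1/20 per hour, so finishing takes 5/18 ÷ 1/20 = 50/9 hours.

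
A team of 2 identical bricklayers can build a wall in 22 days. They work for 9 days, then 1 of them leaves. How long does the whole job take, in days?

One bricklayer does 1/44 of the job per day.
After 9 days with 2 bricklayers, 9/22 is done (13/22 left).
With 1 bricklayer the rate is 1/44, so the rest takes 13/22 ÷ 1/44 = 26 days.
Total = 9 + 26 = 35 days.

35 days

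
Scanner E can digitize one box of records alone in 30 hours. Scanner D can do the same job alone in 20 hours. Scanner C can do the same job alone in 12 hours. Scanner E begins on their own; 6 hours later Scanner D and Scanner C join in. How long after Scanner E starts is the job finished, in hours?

54/5 hours

In the first 6 hours Scanner E alone does 6/30 = 1/5 of the job, leaving 4/5.
Once everyone is working, combined rate: 1/30 + 1/20 + 1/12 = (2 + 3 + 5)/60 = 10/60 = 1/6 per hour.
Remaining 4/5 at 1/6 per hour takes 24/5 hours.
Total from the start = 6 + 24/5 = 54/5 hours.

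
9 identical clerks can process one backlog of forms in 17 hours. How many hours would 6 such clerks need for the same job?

51/2 hours

Total work is 9·17 = 153 clerk-hours.
With 6 clerks: 153/6 = 51/2 hours.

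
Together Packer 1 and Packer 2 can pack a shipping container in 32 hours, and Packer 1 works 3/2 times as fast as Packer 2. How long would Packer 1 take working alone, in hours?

160/3 hours

Let Packer 2's rate be r; then Packer 1's rate is (3/2)r, so together (3/2 + 1)r = (5/2)r = 1/32.
Thus r = 1/80 per hour.
Packer 2 alone: 80 hours; Packer 1 alone: 160/3 hours.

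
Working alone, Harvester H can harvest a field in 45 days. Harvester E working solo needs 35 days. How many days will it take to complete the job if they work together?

315/16 days

Combined rate: 1/45 + 1/35 = (7 + 9)/315 = 16/315 per day.
Time = 1 ÷ (16/315) = 315/16 days.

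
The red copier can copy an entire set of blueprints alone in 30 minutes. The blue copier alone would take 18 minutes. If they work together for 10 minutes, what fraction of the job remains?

1/9

Combined rate: 1/30 + 1/18 = (3 + 5)/90 = 8/90 = 4/45 per minute.
In 10 minutes they complete 10·4/45 = 8/9 of the job.
So 1/9 remains.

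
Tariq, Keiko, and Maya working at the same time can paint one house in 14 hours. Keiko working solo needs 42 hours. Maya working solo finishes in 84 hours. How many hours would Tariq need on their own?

28 hours

Combined rate is 1/14 per hour.
Known contribution: 1/42 + 1/84 = (2 + 1)/84 = 3/84 = 1/28 per hour.
So Tariq's rate is 1/14 − 1/28 = 1/28, meaning 28 hours alone.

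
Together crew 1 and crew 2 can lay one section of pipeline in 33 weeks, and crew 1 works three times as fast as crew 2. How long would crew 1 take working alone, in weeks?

44 weeks

Let crew 2's rate be r; then crew 1's rate is 3r, so together (3 + 1)r = 4r = 1/33.
Thus r = 1/132 per week.
Crew 2 alone: 132 weeks; crew 1 alone: 44 weeks.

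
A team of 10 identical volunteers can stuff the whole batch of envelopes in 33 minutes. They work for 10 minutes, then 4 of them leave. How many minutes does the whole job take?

One volunteer does 1/330 of the job per minute.
After 10 minutes with 10 volunteers, 10/33 is done (23/33 left).
With 6 volunteers the rate is 6/330 = 1/55, so the rest takes 23/33 ÷ 1/55 = 115/3 minutes.
Total = 10 + 115/3 = 145/3 minutes.

145/3 minutes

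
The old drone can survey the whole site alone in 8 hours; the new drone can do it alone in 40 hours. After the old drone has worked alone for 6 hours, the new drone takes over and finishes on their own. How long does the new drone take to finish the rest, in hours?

10 hours

In 6 hours the old drone does 6/8 = 3/4 of the job, leaving 1/4.
The new drone works at 1/40 per hour, so finishing takes 1/4 ÷ 1/40 = 10 hours.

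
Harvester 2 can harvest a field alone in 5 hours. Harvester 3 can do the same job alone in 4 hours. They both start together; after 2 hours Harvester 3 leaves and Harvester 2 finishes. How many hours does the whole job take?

5/2 hours

In the first 2 hours the combined rate is 9/20, so 9/10 of the job is done, leaving 1/10.
After Harvester 3 leaves the rate is 1/5 per hour; the remaining 1/10 takes 1/2 hours.
Total = 2 + 1/2 = 5/2 hours.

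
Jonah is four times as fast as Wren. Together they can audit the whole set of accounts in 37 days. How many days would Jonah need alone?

185/4 days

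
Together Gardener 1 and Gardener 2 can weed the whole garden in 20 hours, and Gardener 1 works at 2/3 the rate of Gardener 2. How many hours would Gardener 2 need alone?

100/3 hours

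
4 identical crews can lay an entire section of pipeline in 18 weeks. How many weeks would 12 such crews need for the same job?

6 weeks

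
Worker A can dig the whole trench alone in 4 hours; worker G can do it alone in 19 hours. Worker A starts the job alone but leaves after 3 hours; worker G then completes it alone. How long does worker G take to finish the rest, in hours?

In 3 hours worker A does 3/4 of the job, leaving 1/4.
Worker G works at 1/19 per hour, so finishing takes 1/4 ÷ 1/19 = 19/4 hours.

19/4 hours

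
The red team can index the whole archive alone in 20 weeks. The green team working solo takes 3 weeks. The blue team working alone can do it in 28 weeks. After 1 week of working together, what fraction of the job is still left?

61/105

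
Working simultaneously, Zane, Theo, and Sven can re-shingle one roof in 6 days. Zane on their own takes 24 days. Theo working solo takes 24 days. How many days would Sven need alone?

Combined rate is 1/6 per day.
Known contribution: 1/24 + 1/24 = (1 + 1)/24 = 2/24 = 1/12 per day.
So Sven's rate is 1/6 − 1/12 = 1/12, meaning 12 days alone.

12 days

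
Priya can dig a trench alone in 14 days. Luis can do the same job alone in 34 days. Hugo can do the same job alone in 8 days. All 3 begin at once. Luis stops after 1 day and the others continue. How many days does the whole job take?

84/17 days

In the first 1 day the combined rate is 215/952, so 215/952 of the job is done, leaving 737/952.
After Luis leaves the rate is 11/56 per day; the remaining 737/952 takes 67/17 days.
Total = 1 + 67/17 = 84/17 days.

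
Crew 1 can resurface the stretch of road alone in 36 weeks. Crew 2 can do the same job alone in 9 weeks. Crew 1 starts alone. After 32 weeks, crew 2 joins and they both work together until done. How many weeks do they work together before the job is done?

4/5 weeks

In the first 32 weeks crew 1 alone does 32/36 = 8/9 of the job, leaving 1/9.
Once everyone is working, combined rate: 1/36 + 1/9 = (1 + 4)/36 = 5/36 per week.
Remaining 1/9 at 5/36 per week takes 4/5 weeks.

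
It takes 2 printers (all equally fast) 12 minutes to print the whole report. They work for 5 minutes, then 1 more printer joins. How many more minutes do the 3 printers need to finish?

One printer does 1/24 of the job per minute.
After 5 minutes with 2 printers, 5/12 is done (7/12 left).
With 3 printers the rate is 3/24 = 1/8, so the rest takes 7/12 ÷ 1/8 = 14/3 minutes.

14/3 minutes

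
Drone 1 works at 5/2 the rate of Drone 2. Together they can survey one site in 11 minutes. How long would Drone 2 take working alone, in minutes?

77/2 minutes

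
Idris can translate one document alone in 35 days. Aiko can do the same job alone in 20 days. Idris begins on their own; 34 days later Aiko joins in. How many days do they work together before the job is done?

In the first 34 days Idris alone does 34/35 of the job, leaving 1/35.
Once everyone is working, combined rate: 1/35 + 1/20 = (4 + 7)/140 = 11/140 per day.
Remaining 1/35 at 11/140 per day takes 4/11 days.

4/11 days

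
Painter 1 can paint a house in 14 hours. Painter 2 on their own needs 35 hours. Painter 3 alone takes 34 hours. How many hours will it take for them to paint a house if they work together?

85/11 hours

Combined rate: 1/14 + 1/35 + 1/34 = (85 + 34 + 35)/1190 = 154/1190 = 11/85 per hour.
Time = 1 ÷ (11/85) = 85/11 hours.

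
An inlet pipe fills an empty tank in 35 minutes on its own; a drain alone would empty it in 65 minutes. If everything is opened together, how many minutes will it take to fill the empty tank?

455/6 minutes

Net rate = 1/35 − 1/65 = (13 − 7)/455 = 6/455 per minute.
Filling time = 1 ÷ (6/455) = 455/6 minutes.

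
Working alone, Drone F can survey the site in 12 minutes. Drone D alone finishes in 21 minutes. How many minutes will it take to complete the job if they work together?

With two workers the combined time is the product over the sum: 12·21/(12+21) = 252/33 = 84/11 minutes.

84/11 minutes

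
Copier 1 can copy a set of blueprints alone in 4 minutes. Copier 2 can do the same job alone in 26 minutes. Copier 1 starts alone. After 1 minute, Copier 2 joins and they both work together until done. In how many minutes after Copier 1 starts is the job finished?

In the first 1 minute Copier 1 alone does 1/4 of the job, leaving 3/4.
Once everyone is working, combined rate: 1/4 + 1/26 = (13 + 2)/52 = 15/52 per minute.
Remaining 3/4 at 15/52 per minute takes 13/5 minutes.
Total from the start = 1 + 13/5 = 18/5 minutes.

18/5 minutes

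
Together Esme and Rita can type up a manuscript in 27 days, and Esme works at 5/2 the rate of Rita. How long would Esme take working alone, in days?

189/5 days

Let Rita's rate be r; then Esme's rate is (5/2)r, so together (5/2 + 1)r = (7/2)r = 1/27.
Thus r = 2/189 per day.
Rita alone: 189/2 days; Esme alone: 189/5 days.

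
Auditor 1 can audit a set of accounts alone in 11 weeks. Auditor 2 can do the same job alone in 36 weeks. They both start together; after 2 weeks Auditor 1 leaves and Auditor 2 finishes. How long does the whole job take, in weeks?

In the first 2 weeks the combined rate is 47/396, so 47/198 of the job is done, leaving 151/198.
After Auditor 1 leaves the rate is 1/36 per week; the remaining 151/198 takes 302/11 weeks.
Total = 2 + 302/11 = 324/11 weeks.

324/11 weeks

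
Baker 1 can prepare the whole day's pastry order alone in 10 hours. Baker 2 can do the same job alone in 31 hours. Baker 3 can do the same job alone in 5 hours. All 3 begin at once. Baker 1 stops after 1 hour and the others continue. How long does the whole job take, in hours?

In the first 1 hour the combined rate is 103/310, so 103/310 of the job is done, leaving 207/310.
After Baker 1 leaves the rate is 36/155 per hour; the remaining 207/310 takes 23/8 hours.
Total = 1 + 23/8 = 31/8 hours.

31/8 hours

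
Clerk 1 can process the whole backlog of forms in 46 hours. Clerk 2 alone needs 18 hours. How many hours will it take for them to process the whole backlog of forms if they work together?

207/16 hours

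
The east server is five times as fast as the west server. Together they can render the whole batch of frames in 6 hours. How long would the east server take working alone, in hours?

Let the west server's rate be r; then the east server's rate is 5r, so together (5 + 1)r = 6r = 1/6.
Thus r = 1/36 per hour.
The west server alone: 36 hours; the east server alone: 36/5 hours.

36/5 hours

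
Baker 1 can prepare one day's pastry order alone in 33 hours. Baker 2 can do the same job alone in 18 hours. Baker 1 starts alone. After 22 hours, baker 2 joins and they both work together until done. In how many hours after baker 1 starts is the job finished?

440/17 hours

In the first 22 hours baker 1 alone does 22/33 = 2/3 of the job, leaving 1/3.
Once everyone is working, combined rate: 1/33 + 1/18 = (6 + 11)/198 = 17/198 per hour.
Remaining 1/3 at 17/198 per hour takes 66/17 hours.
Total from the start = 22 + 66/17 = 440/17 hours.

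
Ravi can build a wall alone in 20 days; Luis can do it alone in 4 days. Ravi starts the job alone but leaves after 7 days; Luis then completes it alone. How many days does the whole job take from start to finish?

48/5 days

In 7 days Ravi does 7/20 of the job, leaving 13/20.
Luis works at 1/4 per day, so finishing takes 13/20 ÷ 1/4 = 13/5 days.
Total time = 7 + 13/5 = 48/5 days.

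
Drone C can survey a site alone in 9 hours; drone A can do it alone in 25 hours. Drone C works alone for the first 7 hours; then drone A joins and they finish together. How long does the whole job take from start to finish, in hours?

144/17 hours

In 7 hours drone C does 7/9 of the job, leaving 2/9.
Drone C and drone A together work at 34/225 per hour, so finishing takes 2/9 ÷ 34/225 = 25/17 hours.
Total time = 7 + 25/17 = 144/17 hours.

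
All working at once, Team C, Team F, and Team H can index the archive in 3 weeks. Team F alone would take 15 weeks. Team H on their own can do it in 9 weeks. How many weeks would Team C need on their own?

Combined rate is 1/3 per week.
Known contribution: 1/15 + 1/9 = (3 + 5)/45 = 8/45 per week.
So Team C's rate is 1/3 − 8/45 = 7/45, meaning 45/7 weeks alone.

45/7 weeks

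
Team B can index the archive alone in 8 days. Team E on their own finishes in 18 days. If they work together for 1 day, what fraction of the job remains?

59/72

Combined rate: 1/8 + 1/18 = (9 + 4)/72 = 13/72 per day.
In 1 day they complete 1·13/72 = 13/72 of the job.
So 59/72 remains.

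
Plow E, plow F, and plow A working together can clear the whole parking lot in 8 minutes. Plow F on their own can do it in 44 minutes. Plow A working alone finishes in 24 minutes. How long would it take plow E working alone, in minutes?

33/2 minutes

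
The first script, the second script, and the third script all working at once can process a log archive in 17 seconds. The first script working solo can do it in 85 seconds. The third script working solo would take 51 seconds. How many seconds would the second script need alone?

Combined rate is 1/17 per second.
Known contribution: 1/85 + 1/51 = (3 + 5)/255 = 8/255 per second.
So the second script's rate is 1/17 − 8/255 = 7/255, meaning 255/7 seconds alone.

255/7 seconds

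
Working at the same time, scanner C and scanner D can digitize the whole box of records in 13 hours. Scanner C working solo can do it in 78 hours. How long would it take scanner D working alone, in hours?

78/5 hours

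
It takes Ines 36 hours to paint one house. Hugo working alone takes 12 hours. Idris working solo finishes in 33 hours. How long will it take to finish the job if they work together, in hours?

99/14 hours

Combined rate: 1/36 + 1/12 + 1/33 = (11 + 33 + 12)/396 = 56/396 = 14/99 per hour.
Time = 1 ÷ (14/99) = 99/14 hours.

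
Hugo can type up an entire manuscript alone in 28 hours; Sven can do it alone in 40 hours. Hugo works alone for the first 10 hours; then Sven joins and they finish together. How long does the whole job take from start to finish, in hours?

350/17 hours

In 10 hours Hugo does 10/28 = 5/14 of the job, leaving 9/14.
Hugo and Sven together work at 17/280 per hour, so finishing takes 9/14 ÷ 17/280 = 180/17 hours.
Total time = 10 + 180/17 = 350/17 hours.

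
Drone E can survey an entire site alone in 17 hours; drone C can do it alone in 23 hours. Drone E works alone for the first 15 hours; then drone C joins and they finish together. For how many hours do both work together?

In 15 hours drone E does 15/17 of the job, leaving 2/17.
Drone E and drone C together work at 40/391 per hour, so finishing takes 2/17 ÷ 40/391 = 23/20 hours.

23/20 hours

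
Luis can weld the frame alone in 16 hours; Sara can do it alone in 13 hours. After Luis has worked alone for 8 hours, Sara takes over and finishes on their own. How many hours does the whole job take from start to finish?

29/2 hours

In 8 hours Luis does 8/16 = 1/2 of the job, leaving 1/2.
Sara works at 1/13 per hour, so finishing takes 1/2 ÷ 1/13 = 13/2 hours.
Total time = 8 + 13/2 = 29/2 hours.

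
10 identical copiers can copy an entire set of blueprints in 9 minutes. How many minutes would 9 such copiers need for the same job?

10 minutes

Total work is 10·9 = 90 copier-minutes.
With 9 copiers: 90/9 = 10 minutes.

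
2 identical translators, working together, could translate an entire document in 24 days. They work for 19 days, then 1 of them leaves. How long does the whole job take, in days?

One translator does 1/48 of the job per day.
After 19 days with 2 translators, 19/24 is done (5/24 left).
With 1 translator the rate is 1/48, so the rest takes 5/24 ÷ 1/48 = 10 days.
Total = 19 + 10 = 29 days.

29 days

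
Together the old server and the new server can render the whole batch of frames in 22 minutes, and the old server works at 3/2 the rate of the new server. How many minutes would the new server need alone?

Let the new server's rate be r; then the old server's rate is (3/2)r, so together (3/2 + 1)r = (5/2)r = 1/22.
Thus r = 1/55 per minute.
The new server alone: 55 minutes; the old server alone: 110/3 minutes.

55 minutes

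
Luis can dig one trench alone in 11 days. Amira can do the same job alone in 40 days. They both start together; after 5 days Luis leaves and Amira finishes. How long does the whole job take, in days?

In the first 5 days the combined rate is 51/440, so 51/88 of the job is done, leaving 37/88.
After Luis leaves the rate is 1/40 per day; the remaining 37/88 takes 185/11 days.
Total = 5 + 185/11 = 240/11 days.

240/11 days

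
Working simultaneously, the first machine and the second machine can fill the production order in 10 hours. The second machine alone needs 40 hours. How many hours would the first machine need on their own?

Combined rate is 1/10 per hour.
Known contribution: 1/40 per hour.
So the first machine's rate is 1/10 − 1/40 = 3/40, meaning 40/3 hours alone.

40/3 hours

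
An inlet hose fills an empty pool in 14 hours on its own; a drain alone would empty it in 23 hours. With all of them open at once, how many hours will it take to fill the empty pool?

Net rate = 1/14 − 1/23 = (23 − 14)/322 = 9/322 per hour.
Filling time = 1 ÷ (9/322) = 322/9 hours.

322/9 hours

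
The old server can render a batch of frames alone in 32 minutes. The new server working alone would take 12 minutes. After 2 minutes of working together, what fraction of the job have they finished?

11/48

Combined rate: 1/32 + 1/12 = (3 + 8)/96 = 11/96 per minute.
In 2 minutes they complete 2·11/96 = 11/48 of the job.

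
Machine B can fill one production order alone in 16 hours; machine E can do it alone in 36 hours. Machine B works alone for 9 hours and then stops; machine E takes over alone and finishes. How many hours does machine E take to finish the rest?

In 9 hours machine B does 9/16 of the job, leaving 7/16.
Machine E works at 1/36 per hour, so finishing takes 7/16 ÷ 1/36 = 63/4 hours.

63/4 hours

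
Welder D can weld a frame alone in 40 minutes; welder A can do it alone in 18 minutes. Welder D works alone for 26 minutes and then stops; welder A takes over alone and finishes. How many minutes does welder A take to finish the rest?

63/10 minutes

In 26 minutes welder D does 26/40 = 13/20 of the job, leaving 7/20.
Welder A works at 1/18 per minute, so finishing takes 7/20 ÷ 1/18 = 63/10 minutes.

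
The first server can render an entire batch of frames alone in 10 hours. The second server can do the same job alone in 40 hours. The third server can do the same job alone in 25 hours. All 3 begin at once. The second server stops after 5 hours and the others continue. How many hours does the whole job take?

25/4 hours

In the first 5 hours the combined rate is 33/200, so 33/40 of the job is done, leaving 7/40.
After the second server leaves the rate is 7/50 per hour; the remaining 7/40 takes 5/4 hours.
Total = 5 + 5/4 = 25/4 hours.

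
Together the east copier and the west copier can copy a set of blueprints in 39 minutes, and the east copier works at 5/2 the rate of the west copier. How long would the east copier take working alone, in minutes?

Let the west copier's rate be r; then the east copier's rate is (5/2)r, so together (5/2 + 1)r = (7/2)r = 1/39.
Thus r = 2/273 per minute.
The west copier alone: 273/2 minutes; the east copier alone: 273/5 minutes.

273/5 minutes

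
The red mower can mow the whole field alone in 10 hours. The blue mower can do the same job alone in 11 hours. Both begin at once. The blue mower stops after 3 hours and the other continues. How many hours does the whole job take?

80/11 hours

In the first 3 hours the combined rate is 21/110, so 63/110 of the job is done, leaving 47/110.
After the blue mower leaves the rate is 1/10 per hour; the remaining 47/110 takes 47/11 hours.
Total = 3 + 47/11 = 80/11 hours.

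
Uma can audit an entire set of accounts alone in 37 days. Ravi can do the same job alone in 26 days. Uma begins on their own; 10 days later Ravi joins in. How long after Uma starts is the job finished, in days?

148/7 days

In the first 10 days Uma alone does 10/37 of the job, leaving 27/37.
Once everyone is working, combined rate: 1/37 + 1/26 = (26 + 37)/962 = 63/962 per day.
Remaining 27/37 at 63/962 per day takes 78/7 days.
Total from the start = 10 + 78/7 = 148/7 days.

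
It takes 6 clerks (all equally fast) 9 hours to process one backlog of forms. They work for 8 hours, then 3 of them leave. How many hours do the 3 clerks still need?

2 hours

One clerk does 1/54 of the job per hour.
After 8 hours with 6 clerks, 8/9 is done (1/9 left).
With 3 clerks the rate is 3/54 = 1/18, so the rest takes 1/9 ÷ 1/18 = 2 hours.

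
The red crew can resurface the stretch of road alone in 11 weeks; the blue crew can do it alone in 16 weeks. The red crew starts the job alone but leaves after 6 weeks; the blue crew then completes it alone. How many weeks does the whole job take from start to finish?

146/11 weeks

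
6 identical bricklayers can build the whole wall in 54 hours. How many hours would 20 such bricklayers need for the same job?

81/5 hours

Total work is 6·54 = 324 bricklayer-hours.
With 20 bricklayers: 324/20 = 81/5 hours.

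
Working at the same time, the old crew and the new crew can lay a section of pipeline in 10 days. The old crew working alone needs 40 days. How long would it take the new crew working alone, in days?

Combined rate is 1/10 per day.
Known contribution: 1/40 per day.
So the new crew's rate is 1/10 − 1/40 = 3/40, meaning 40/3 days alone.

40/3 days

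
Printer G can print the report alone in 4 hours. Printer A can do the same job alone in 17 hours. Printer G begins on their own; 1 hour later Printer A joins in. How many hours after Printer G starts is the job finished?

24/7 hours

In the first 1 hour Printer G alone does 1/4 of the job, leaving 3/4.
Once everyone is working, combined rate: 1/4 + 1/17 = (17 + 4)/68 = 21/68 per hour.
Remaining 3/4 at 21/68 per hour takes 17/7 hours.
Total from the start = 1 + 17/7 = 24/7 hours.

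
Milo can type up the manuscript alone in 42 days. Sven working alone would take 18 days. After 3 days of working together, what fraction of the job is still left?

Combined rate: 1/42 + 1/18 = (3 + 7)/126 = 10/126 = 5/63 per day.
In 3 days they complete 3·5/63 = 5/21 of the job.
So 16/21 remains.

16/21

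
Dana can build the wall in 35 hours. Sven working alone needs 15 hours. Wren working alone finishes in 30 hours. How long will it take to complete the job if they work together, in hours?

70/9 hours

Combined rate: 1/35 + 1/15 + 1/30 = (6 + 14 + 7)/210 = 27/210 = 9/70 per hour.
Time = 1 ÷ (9/70) = 70/9 hours.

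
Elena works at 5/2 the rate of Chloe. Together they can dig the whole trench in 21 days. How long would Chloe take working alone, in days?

147/2 days

Let Chloe's rate be r; then Elena's rate is (5/2)r, so together (5/2 + 1)r = (7/2)r = 1/21.
Thus r = 2/147 per day.
Chloe alone: 147/2 days; Elena alone: 147/5 days.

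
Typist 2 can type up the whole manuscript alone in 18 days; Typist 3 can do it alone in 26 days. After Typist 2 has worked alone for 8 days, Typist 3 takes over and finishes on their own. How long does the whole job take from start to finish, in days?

202/9 days

In 8 days Typist 2 does 8/18 = 4/9 of the job, leaving 5/9.
Typist 3 works at 1/26 per day, so finishing takes 5/9 ÷ 1/26 = 130/9 days.
Total time = 8 + 130/9 = 202/9 days.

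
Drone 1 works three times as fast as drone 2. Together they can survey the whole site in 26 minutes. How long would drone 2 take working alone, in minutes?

Let drone 2's rate be r; then drone 1's rate is 3r, so together (3 + 1)r = 4r = 1/26.
Thus r = 1/104 per minute.
Drone 2 alone: 104 minutes; drone 1 alone: 104/3 minutes.

104 minutes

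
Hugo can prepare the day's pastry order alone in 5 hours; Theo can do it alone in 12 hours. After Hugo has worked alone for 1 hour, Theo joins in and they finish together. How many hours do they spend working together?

48/17 hours

In 1 hour Hugo does 1/5 of the job, leaving 4/5.
Hugo and Theo together work at 17/60 per hour, so finishing takes 4/5 ÷ 17/60 = 48/17 hours.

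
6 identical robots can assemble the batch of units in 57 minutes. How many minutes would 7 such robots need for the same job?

342/7 minutes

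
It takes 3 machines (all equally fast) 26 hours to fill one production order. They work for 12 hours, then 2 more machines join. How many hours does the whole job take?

One machine does 1/78 of the job per hour.
After 12 hours with 3 machines, 6/13 is done (7/13 left).
With 5 machines the rate is 5/78, so the rest takes 7/13 ÷ 5/78 = 42/5 hours.
Total = 12 + 42/5 = 102/5 hours.

102/5 hours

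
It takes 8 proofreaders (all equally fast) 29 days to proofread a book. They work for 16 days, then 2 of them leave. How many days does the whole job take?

100/3 days

One proofreader does 1/232 of the job per day.
After 16 days with 8 proofreaders, 16/29 is done (13/29 left).
With 6 proofreaders the rate is 6/232 = 3/116, so the rest takes 13/29 ÷ 3/116 = 52/3 days.
Total = 16 + 52/3 = 100/3 days.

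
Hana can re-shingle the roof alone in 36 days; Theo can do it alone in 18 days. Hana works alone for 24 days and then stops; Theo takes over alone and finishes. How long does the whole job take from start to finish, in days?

In 24 days Hana does 24/36 = 2/3 of the job, leaving 1/3.
Theo works at 1/18 per day, so finishing takes 1/3 ÷ 1/18 = 6 days.
Total time = 24 + 6 = 30 days.

30 days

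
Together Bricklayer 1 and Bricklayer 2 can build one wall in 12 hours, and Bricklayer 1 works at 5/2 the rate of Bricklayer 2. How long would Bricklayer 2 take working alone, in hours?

42 hours

Let Bricklayer 2's rate be r; then Bricklayer 1's rate is (5/2)r, so together (5/2 + 1)r = (7/2)r = 1/12.
Thus r = 1/42 per hour.
Bricklayer 2 alone: 42 hours; Bricklayer 1 alone: 84/5 hours.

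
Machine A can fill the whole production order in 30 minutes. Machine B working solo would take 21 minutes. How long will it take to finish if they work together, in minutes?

Combined rate: 1/30 + 1/21 = (7 + 10)/210 = 17/210 per minute.
Time = 1 ÷ (17/210) = 210/17 minutes.

210/17 minutes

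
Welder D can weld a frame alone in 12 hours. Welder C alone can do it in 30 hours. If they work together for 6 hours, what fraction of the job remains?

Combined rate: 1/12 + 1/30 = (5 + 2)/60 = 7/60 per hour.
In 6 hours they complete 6·7/60 = 7/10 of the job.
So 3/10 remains.

3/10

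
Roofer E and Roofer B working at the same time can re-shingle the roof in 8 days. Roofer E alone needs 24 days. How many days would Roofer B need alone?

12 days

Combined rate is 1/8 per day.
Known contribution: 1/24 per day.
So Roofer B's rate is 1/8 − 1/24 = 1/12, meaning 12 days alone.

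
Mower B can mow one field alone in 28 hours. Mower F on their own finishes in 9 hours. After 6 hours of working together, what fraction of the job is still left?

5/42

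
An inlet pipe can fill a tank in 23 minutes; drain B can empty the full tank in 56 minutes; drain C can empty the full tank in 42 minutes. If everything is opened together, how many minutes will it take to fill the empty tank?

Net rate = 1/23 − 1/56 − 1/42 = (168 − 69 − 92)/3864 = 7/3864 = 1/552 per minute.
Filling time = 1 ÷ (1/552) = 552 minutes.

552 minutes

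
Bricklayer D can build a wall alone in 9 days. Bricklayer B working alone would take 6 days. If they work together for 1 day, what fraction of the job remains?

Combined rate: 1/9 + 1/6 = (2 + 3)/18 = 5/18 per day.
In 1 day they complete 1·5/18 = 5/18 of the job.
So 13/18 remains.

13/18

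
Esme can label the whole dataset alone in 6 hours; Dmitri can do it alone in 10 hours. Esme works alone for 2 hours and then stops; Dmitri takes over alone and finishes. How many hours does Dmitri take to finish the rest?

20/3 hours

In 2 hours Esme does 2/6 = 1/3 of the job, leaving 2/3.
Dmitri works at 1/10 per hour, so finishing takes 2/3 ÷ 1/10 = 20/3 hours.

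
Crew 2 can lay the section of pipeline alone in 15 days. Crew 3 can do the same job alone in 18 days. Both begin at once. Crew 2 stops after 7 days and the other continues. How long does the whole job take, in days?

In the first 7 days the combined rate is 11/90, so 77/90 of the job is done, leaving 13/90.
After crew 2 leaves the rate is 1/18 per day; the remaining 13/90 takes 13/5 days.
Total = 7 + 13/5 = 48/5 days.

48/5 days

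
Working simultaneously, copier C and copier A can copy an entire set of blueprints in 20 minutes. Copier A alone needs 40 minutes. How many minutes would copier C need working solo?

Combined rate is 1/20 per minute.
Known contribution: 1/40 per minute.
So copier C's rate is 1/20 − 1/40 = 1/40, meaning 40 minutes alone.

40 minutes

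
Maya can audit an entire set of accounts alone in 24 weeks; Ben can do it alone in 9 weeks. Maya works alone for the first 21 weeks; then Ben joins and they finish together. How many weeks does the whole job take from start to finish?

In 21 weeks Maya does 21/24 = 7/8 of the job, leaving 1/8.
Maya and Ben together work at 11/72 per week, so finishing takes 1/8 ÷ 11/72 = 9/11 weeks.
Total time = 21 + 9/11 = 240/11 weeks.

240/11 weeks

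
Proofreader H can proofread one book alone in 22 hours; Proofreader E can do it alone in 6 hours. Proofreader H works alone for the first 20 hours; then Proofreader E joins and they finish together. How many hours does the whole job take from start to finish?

143/7 hours

In 20 hours Proofreader H does 20/22 = 10/11 of the job, leaving 1/11.
Proofreader H and Proofreader E together work at 7/33 per hour, so finishing takes 1/11 ÷ 7/33 = 3/7 hours.
Total time = 20 + 3/7 = 143/7 hours.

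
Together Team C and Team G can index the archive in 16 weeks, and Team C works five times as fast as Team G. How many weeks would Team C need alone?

96/5 weeks

Let Team G's rate be r; then Team C's rate is 5r, so together (5 + 1)r = 6r = 1/16.
Thus r = 1/96 per week.
Team G alone: 96 weeks; Team C alone: 96/5 weeks.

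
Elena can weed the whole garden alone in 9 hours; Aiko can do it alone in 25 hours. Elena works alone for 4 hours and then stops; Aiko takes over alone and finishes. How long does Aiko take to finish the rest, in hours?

125/9 hours

In 4 hours Elena does 4/9 of the job, leaving 5/9.
Aiko works at 1/25 per hour, so finishing takes 5/9 ÷ 1/25 = 125/9 hours.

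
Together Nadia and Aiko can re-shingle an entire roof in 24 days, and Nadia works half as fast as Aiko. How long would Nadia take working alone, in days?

Let Aiko's rate be r; then Nadia's rate is (1/2)r, so together (1/2 + 1)r = (3/2)r = 1/24.
Thus r = 1/36 per day.
Aiko alone: 36 days; Nadia alone: 72 days.

72 days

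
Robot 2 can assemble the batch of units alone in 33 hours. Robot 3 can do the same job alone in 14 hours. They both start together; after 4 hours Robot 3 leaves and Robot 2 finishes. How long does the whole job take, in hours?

165/7 hours

In the first 4 hours the combined rate is 47/462, so 94/231 of the job is done, leaving 137/231.
After Robot 3 leaves the rate is 1/33 per hour; the remaining 137/231 takes 137/7 hours.
Total = 4 + 137/7 = 165/7 hours.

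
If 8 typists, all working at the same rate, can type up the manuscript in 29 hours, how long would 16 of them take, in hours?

29/2 hours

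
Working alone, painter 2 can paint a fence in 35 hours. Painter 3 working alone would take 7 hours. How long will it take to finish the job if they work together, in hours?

Combined rate: 1/35 + 1/7 = (1 + 5)/35 = 6/35 per hour.
Time = 1 ÷ (6/35) = 35/6 hours.

35/6 hours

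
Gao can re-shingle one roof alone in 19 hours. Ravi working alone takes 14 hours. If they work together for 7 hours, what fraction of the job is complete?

33/38

Combined rate: 1/19 + 1/14 = (14 + 19)/266 = 33/266 per hour.
In 7 hours they complete 7·33/266 = 33/38 of the job.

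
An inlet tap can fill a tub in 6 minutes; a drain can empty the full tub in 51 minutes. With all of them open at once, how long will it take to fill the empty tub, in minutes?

Net rate = 1/6 − 1/51 = (17 − 2)/102 = 15/102 = 5/34 per minute.
Filling time = 1 ÷ (5/34) = 34/5 minutes.

34/5 minutes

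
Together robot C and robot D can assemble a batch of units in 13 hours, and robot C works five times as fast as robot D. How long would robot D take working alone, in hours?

78 hours

Let robot D's rate be r; then robot C's rate is 5r, so together (5 + 1)r = 6r = 1/13.
Thus r = 1/78 per hour.
Robot D alone: 78 hours; robot C alone: 78/5 hours.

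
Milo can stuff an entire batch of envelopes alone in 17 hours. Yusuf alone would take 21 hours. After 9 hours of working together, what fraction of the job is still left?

5/119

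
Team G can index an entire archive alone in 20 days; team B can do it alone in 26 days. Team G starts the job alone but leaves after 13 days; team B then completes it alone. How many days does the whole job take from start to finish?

221/10 days

In 13 days team G does 13/20 of the job, leaving 7/20.
Team B works at 1/26 per day, so finishing takes 7/20 ÷ 1/26 = 91/10 days.
Total time = 13 + 91/10 = 221/10 days.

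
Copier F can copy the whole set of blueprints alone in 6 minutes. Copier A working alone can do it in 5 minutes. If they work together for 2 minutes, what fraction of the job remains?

4/15

Combined rate: 1/6 + 1/5 = (5 + 6)/30 = 11/30 per minute.
In 2 minutes they complete 2·11/30 = 11/15 of the job.
So 4/15 remains.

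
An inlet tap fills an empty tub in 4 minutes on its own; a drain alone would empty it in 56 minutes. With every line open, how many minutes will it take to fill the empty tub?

56/13 minutes

Net rate = 1/4 − 1/56 = (14 − 1)/56 = 13/56 per minute.
Filling time = 1 ÷ (13/56) = 56/13 minutes.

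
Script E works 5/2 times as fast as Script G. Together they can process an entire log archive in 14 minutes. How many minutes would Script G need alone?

49 minutes

Let Script G's rate be r; then Script E's rate is (5/2)r, so together (5/2 + 1)r = (7/2)r = 1/14.
Thus r = 1/49 per minute.
Script G alone: 49 minutes; Script E alone: 98/5 minutes.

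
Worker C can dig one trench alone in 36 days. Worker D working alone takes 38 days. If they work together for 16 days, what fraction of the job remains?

23/171

Combined rate: 1/36 + 1/38 = (19 + 18)/684 = 37/684 per day.
In 16 days they complete 16·37/684 = 148/171 of the job.
So 23/171 remains.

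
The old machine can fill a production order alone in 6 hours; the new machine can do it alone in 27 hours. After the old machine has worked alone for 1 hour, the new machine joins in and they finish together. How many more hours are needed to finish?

45/11 hours

In 1 hour the old machine does 1/6 of the job, leaving 5/6.
The old machine and the new machine together work at 11/54 per hour, so finishing takes 5/6 ÷ 11/54 = 45/11 hours.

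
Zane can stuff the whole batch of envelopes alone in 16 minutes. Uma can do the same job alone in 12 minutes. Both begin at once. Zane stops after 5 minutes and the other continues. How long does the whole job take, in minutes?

In the first 5 minutes the combined rate is 7/48, so 35/48 of the job is done, leaving 13/48.
After Zane leaves the rate is 1/12 per minute; the remaining 13/48 takes 13/4 minutes.
Total = 5 + 13/4 = 33/4 minutes.

33/4 minutes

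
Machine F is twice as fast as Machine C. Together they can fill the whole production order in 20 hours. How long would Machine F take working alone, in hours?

Let Machine C's rate be r; then Machine F's rate is 2r, so together (2 + 1)r = 3r = 1/20.
Thus r = 1/60 per hour.
Machine C alone: 60 hours; Machine F alone: 30 hours.

30 hours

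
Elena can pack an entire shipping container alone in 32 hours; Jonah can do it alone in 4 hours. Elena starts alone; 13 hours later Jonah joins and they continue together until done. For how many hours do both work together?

19/9 hours

In 13 hours Elena does 13/32 of the job, leaving 19/32.
Elena and Jonah together work at 9/32 per hour, so finishing takes 19/32 ÷ 9/32 = 19/9 hours.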